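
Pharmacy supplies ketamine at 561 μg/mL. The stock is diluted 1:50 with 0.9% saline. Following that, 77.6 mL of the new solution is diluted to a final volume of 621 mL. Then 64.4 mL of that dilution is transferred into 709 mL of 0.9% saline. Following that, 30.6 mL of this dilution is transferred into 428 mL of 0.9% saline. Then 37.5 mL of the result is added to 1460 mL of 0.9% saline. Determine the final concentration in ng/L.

Overall dilution factor = 50 × 8.003 × 12.01 × 14.99 × 39.93 = 2.88 × 10⁶.
561 μg/mL / 2.88 × 10⁶ = 1.95 × 10⁻⁴ μg/mL = 195 ng/L.

195 ng/L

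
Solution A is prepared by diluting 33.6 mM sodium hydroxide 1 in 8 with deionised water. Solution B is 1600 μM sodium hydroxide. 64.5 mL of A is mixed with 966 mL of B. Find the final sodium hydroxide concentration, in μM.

C_A = 33.6 mM / 8 = 4.20 mM.
C_B = 1600 μM = 1.60 mM.
C_mix = (C_A·V_A + C_B·V_B)/(V_A + V_B) = (4.20×64.5 + 1.60×966) / 1030 = 1.76 mM = 1760 μM.

1760 μM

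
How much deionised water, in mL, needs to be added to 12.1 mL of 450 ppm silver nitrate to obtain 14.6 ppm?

361 mL

V₂ = C₁V₁/C₂ = 450 × 12.1 / 14.6 = 373 mL.
Diluent to add = V₂ − V₁ = 373 − 12.1 = 361 mL.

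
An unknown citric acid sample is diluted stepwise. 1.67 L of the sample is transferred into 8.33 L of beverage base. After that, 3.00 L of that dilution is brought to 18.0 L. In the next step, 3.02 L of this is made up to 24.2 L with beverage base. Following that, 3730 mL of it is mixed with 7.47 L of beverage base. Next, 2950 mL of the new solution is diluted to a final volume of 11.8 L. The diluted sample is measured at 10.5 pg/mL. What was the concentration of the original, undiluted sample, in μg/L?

36.3 μg/L

Overall dilution factor = 5.988 × 6 × 8.013 × 3.003 × 4 = 3458.
Original = 10.5 pg/mL × 3458 = 3.63 × 10⁴ pg/mL = 36.3 μg/L.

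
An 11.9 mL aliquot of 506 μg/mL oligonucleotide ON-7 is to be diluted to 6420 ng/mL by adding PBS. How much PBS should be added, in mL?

926 mL

6420 ng/mL = 6.42 μg/mL.
V₂ = C₁V₁/C₂ = 506 × 11.9 / 6.42 = 938 mL.
Diluent to add = V₂ − V₁ = 938 − 11.9 = 926 mL.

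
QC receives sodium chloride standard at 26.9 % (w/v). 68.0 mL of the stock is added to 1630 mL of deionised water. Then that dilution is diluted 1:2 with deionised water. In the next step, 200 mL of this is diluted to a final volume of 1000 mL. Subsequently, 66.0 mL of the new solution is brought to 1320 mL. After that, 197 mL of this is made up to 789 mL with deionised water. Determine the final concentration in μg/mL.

Overall dilution factor = 24.97 × 2 × 5 × 20 × 4.005 = 2.00 × 10⁴.
26.9 % (w/v) / 2.00 × 10⁴ = 1.34 × 10⁻³ % (w/v) = 13.4 μg/mL.

13.4 μg/mL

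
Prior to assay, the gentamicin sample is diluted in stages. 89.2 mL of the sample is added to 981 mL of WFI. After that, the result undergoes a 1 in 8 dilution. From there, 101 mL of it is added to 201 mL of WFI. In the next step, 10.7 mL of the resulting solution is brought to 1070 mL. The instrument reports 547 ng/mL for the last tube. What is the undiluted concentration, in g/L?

Overall dilution factor = 12.00 × 8 × 2.990 × 100 = 2.87 × 10⁴.
Original = 547 ng/mL × 2.87 × 10⁴ = 1.57 × 10⁷ ng/mL = 15.7 g/L.

15.7 g/L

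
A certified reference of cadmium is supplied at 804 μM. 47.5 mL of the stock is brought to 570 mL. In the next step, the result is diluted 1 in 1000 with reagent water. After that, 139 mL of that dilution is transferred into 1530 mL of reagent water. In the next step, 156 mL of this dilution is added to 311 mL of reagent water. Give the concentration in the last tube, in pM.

Overall dilution factor = 12 × 1000 × 12.01 × 2.994 = 4.31 × 10⁵.
804 μM / 4.31 × 10⁵ = 1.86 × 10⁻³ μM = 1860 pM.

1860 pM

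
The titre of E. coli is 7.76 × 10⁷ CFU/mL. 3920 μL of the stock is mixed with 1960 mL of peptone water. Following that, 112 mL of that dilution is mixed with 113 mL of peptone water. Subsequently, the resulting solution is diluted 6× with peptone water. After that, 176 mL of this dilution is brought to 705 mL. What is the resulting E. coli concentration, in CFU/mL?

3210 CFU/mL

Overall dilution factor = 501 × 2.009 × 6 × 4.006 = 2.42 × 10⁴.
7.76 × 10⁷ CFU/mL / 2.42 × 10⁴ = 3210 CFU/mL.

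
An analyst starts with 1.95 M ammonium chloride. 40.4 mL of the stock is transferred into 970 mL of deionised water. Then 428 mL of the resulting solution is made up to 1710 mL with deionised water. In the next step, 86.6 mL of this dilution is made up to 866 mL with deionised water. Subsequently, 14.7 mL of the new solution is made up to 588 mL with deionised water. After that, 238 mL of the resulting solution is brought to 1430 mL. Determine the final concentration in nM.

8120 nM

Overall dilution factor = 25.01 × 3.995 × 10 × 40 × 6.008 = 2.40 × 10⁵.
1.95 M / 2.40 × 10⁵ = 8.12 × 10⁻⁶ M = 8120 nM.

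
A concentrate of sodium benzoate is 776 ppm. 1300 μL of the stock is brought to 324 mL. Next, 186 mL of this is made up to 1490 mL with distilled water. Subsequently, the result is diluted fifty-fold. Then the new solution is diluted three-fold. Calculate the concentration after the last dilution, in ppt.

2590 ppt

Overall dilution factor = 249.2 × 8.011 × 50 × 3 = 2.99 × 10⁵.
776 ppm / 2.99 × 10⁵ = 2.59 × 10⁻³ ppm = 2590 ppt.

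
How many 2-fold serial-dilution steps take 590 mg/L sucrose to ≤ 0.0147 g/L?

6

Need 2ⁿ ≥ 40.1, so n ≥ log(40.1)/log(2) = 5.33.
Minimum whole steps: n = 6.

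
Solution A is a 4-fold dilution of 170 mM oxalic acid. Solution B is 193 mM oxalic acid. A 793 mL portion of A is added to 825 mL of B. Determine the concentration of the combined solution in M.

0.119 M

C_A = 170 mM / 4 = 42.5 mM.
C_mix = (C_A·V_A + C_B·V_B)/(V_A + V_B) = (42.5×793 + 193×825) / 1618 = 119 mM = 0.119 M.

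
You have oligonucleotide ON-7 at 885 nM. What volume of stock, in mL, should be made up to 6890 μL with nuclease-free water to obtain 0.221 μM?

1.72 mL

0.221 μM = 221 nM.
V₁ = C₂V₂/C₁ = 221 × 6890 / 885 = 1721 μL = 1.72 mL.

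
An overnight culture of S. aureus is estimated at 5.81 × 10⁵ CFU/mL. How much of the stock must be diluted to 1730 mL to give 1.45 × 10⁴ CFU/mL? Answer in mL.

43.2 mL

V₁ = C₂V₂/C₁ = 1.45 × 10⁴ × 1730 / 5.81 × 10⁵ = 43.2 mL.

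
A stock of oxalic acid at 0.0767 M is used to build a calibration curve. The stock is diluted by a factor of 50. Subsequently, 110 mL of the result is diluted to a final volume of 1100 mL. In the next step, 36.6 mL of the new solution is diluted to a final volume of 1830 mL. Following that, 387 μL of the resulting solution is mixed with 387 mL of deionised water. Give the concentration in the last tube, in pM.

3060 pM

Overall dilution factor = 50 × 10 × 50 × 1001 = 2.50 × 10⁷.
0.0767 M / 2.50 × 10⁷ = 3.06 × 10⁻⁹ M = 3060 pM.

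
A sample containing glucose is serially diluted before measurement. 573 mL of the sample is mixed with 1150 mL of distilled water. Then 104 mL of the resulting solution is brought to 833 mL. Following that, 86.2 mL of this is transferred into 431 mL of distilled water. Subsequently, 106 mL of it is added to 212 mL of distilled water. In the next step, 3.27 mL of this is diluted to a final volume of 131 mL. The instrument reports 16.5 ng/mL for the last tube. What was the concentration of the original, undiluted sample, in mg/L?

Overall dilution factor = 3.007 × 8.010 × 6 × 3 × 40.06 = 1.74 × 10⁴.
Original = 16.5 ng/mL × 1.74 × 10⁴ = 2.87 × 10⁵ ng/mL = 287 mg/L.

287 mg/L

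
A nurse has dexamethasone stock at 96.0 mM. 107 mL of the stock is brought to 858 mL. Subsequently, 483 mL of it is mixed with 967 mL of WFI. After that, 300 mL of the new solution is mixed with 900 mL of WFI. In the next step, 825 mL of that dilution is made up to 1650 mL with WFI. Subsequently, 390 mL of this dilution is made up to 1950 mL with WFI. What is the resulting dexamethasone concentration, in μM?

99.7 μM

Overall dilution factor = 8.019 × 3.002 × 4 × 2 × 5 = 963.
96.0 mM / 963 = 0.0997 mM = 99.7 μM.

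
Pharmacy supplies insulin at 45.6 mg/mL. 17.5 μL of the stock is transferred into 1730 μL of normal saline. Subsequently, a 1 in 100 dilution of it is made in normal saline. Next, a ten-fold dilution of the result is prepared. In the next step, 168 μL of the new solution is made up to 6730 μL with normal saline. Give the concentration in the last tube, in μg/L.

11.4 μg/L

Overall dilution factor = 99.86 × 100 × 10 × 40.06 = 4.00 × 10⁶.
45.6 mg/mL / 4.00 × 10⁶ = 1.14 × 10⁻⁵ mg/mL = 11.4 μg/L.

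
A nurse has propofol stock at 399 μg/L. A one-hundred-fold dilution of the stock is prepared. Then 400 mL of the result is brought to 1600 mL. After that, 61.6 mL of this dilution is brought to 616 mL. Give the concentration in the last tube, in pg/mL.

Overall dilution factor = 100 × 4 × 10 = 4000.
399 μg/L / 4000 = 0.0998 μg/L = 99.8 pg/mL.

99.8 pg/mL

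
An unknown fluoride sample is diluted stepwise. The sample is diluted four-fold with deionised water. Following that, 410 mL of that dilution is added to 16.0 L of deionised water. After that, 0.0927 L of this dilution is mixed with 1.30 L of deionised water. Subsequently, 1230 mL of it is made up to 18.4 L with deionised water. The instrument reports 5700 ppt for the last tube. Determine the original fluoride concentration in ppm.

205 ppm

Overall dilution factor = 4 × 40.02 × 15.02 × 14.96 = 3.60 × 10⁴.
Original = 5700 ppt × 3.60 × 10⁴ = 2.05 × 10⁸ ppt = 205 ppm.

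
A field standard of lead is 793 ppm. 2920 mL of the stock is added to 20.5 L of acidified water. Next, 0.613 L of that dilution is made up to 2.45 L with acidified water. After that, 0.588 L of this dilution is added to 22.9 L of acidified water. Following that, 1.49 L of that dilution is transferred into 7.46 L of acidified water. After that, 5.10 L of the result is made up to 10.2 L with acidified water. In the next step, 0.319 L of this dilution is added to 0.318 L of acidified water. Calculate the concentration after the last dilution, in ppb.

25.8 ppb

Overall dilution factor = 8.021 × 3.997 × 39.95 × 6.007 × 2 × 1.997 = 3.07 × 10⁴.
793 ppm / 3.07 × 10⁴ = 0.0258 ppm = 25.8 ppb.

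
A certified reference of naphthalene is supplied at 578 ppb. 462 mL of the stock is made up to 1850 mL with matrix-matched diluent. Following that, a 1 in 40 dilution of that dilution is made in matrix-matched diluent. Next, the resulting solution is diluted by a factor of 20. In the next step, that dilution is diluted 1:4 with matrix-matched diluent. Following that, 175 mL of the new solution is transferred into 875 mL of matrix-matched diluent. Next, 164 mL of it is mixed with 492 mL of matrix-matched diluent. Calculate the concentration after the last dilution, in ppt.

1.88 ppt

Overall dilution factor = 4.004 × 40 × 20 × 4 × 6 × 4 = 3.08 × 10⁵.
578 ppb / 3.08 × 10⁵ = 1.88 × 10⁻³ ppb = 1.88 ppt.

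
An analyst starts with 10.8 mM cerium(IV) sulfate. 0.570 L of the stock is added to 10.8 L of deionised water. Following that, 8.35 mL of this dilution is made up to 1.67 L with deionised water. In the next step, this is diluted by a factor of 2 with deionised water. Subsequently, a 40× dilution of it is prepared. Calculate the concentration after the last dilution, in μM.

0.0338 μM

Overall dilution factor = 19.95 × 200 × 2 × 40 = 3.19 × 10⁵.
10.8 mM / 3.19 × 10⁵ = 3.38 × 10⁻⁵ mM = 0.0338 μM.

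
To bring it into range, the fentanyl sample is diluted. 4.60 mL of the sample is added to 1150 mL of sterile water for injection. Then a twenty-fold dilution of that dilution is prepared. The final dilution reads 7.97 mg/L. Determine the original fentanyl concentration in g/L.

Overall dilution factor = 251 × 20 = 5020.
Original = 7.97 mg/L × 5020 = 4.00 × 10⁴ mg/L = 40.0 g/L.

40.0 g/L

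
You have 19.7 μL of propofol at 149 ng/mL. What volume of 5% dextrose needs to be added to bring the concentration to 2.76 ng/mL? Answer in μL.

1040 μL

V₂ = C₁V₁/C₂ = 149 × 19.7 / 2.76 = 1064 μL.
Diluent to add = V₂ − V₁ = 1064 − 19.7 = 1040 μL.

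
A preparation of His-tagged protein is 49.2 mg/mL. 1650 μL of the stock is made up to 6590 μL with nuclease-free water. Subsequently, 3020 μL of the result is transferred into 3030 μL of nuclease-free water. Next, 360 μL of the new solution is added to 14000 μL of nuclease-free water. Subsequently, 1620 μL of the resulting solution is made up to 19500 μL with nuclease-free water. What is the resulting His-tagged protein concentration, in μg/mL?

Overall dilution factor = 3.994 × 2.003 × 39.89 × 12.04 = 3842.
49.2 mg/mL / 3842 = 0.0128 mg/mL = 12.8 μg/mL.

12.8 μg/mL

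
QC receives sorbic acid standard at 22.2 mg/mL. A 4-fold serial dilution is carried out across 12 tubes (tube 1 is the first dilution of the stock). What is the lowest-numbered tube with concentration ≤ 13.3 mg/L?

tube 6

Tube n has concentration 22.2 mg/mL / 4ⁿ.
Need 4ⁿ ≥ 22.2 mg/mL / 13.3 mg/L = 1669, so n ≥ 5.35.
First such tube: n = 6.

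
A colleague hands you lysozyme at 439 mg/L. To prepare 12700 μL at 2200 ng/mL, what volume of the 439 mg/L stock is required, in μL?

63.6 μL

2200 ng/mL = 2.20 mg/L.
V₁ = C₂V₂/C₁ = 2.20 × 12700 / 439 = 63.6 μL.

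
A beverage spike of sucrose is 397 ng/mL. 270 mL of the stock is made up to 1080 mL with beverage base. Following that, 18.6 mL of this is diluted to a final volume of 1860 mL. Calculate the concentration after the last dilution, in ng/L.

993 ng/L

Overall dilution factor = 4 × 100 = 400.
397 ng/mL / 400 = 0.993 ng/mL = 993 ng/L.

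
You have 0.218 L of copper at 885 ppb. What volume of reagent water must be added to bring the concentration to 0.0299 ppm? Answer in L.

0.0299 ppm = 29.9 ppb.
V₂ = C₁V₁/C₂ = 885 × 0.218 / 29.9 = 6.45 L.
Diluent to add = V₂ − V₁ = 6.45 − 0.218 = 6.23 L.

6.23 L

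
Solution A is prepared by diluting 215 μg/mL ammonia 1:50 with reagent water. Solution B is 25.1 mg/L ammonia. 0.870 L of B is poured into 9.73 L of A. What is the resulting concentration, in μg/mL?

6.01 μg/mL

C_A = 215 μg/mL / 50 = 4.30 μg/mL.
C_B = 25.1 mg/L = 25.1 μg/mL.
C_mix = (C_A·V_A + C_B·V_B)/(V_A + V_B) = (4.30×9.73 + 25.1×0.870) / 10.60 = 6.01 μg/mL.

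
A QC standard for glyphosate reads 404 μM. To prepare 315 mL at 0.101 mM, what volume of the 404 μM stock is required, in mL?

0.101 mM = 101 μM.
V₁ = C₂V₂/C₁ = 101 × 315 / 404 = 78.8 mL.

78.8 mL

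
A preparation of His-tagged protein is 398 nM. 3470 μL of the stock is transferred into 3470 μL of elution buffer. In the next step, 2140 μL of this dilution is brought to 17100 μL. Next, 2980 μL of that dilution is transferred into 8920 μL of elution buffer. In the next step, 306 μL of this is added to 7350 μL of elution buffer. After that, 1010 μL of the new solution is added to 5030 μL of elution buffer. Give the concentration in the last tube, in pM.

Overall dilution factor = 2 × 7.991 × 3.993 × 25.02 × 5.980 = 9549.
398 nM / 9549 = 0.0417 nM = 41.7 pM.

41.7 pM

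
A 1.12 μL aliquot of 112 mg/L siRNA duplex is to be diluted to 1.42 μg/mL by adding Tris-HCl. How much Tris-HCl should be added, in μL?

87.2 μL

1.42 μg/mL = 1.42 mg/L.
V₂ = C₁V₁/C₂ = 112 × 1.12 / 1.42 = 88.3 μL.
Diluent to add = V₂ − V₁ = 88.3 − 1.12 = 87.2 μL.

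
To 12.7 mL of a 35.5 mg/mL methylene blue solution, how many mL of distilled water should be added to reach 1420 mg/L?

305 mL

1420 mg/L = 1.42 mg/mL.
V₂ = C₁V₁/C₂ = 35.5 × 12.7 / 1.42 = 318 mL.
Diluent to add = V₂ − V₁ = 318 − 12.7 = 305 mL.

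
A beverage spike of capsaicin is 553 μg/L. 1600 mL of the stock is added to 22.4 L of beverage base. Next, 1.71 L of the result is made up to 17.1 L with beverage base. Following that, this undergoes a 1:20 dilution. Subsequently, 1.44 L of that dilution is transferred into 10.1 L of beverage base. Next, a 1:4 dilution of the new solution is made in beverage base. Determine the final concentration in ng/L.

Overall dilution factor = 15 × 10 × 20 × 8.014 × 4 = 9.62 × 10⁴.
553 μg/L / 9.62 × 10⁴ = 5.75 × 10⁻³ μg/L = 5.75 ng/L.

5.75 ng/L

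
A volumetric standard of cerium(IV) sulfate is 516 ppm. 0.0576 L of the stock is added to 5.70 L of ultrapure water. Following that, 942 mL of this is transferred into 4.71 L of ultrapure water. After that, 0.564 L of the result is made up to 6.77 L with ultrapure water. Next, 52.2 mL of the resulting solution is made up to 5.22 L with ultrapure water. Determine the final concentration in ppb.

0.717 ppb

Overall dilution factor = 99.96 × 6 × 12.00 × 100 = 7.20 × 10⁵.
516 ppm / 7.20 × 10⁵ = 7.17 × 10⁻⁴ ppm = 0.717 ppb.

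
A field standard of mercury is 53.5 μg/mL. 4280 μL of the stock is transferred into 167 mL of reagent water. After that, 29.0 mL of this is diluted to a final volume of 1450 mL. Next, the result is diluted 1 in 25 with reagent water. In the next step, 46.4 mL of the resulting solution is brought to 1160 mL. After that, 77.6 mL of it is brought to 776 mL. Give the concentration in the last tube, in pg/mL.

Overall dilution factor = 40.02 × 50 × 25 × 25 × 10 = 1.25 × 10⁷.
53.5 μg/mL / 1.25 × 10⁷ = 4.28 × 10⁻⁶ μg/mL = 4.28 pg/mL.

4.28 pg/mL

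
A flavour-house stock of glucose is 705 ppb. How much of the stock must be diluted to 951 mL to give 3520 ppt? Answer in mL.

4.75 mL

3520 ppt = 3.52 ppb.
V₁ = C₂V₂/C₁ = 3.52 × 951 / 705 = 4.75 mL.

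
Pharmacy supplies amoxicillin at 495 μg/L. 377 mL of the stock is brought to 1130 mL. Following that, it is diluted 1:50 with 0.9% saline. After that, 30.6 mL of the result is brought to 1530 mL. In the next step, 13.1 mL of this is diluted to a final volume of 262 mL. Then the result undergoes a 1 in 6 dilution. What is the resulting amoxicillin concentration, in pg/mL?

Overall dilution factor = 2.997 × 50 × 50 × 20 × 6 = 8.99 × 10⁵.
495 μg/L / 8.99 × 10⁵ = 5.50 × 10⁻⁴ μg/L = 0.550 pg/mL.

0.550 pg/mL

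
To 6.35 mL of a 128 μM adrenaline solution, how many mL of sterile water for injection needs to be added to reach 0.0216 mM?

31.3 mL

0.0216 mM = 21.6 μM.
V₂ = C₁V₁/C₂ = 128 × 6.35 / 21.6 = 37.6 mL.
Diluent to add = V₂ − V₁ = 37.6 − 6.35 = 31.3 mL.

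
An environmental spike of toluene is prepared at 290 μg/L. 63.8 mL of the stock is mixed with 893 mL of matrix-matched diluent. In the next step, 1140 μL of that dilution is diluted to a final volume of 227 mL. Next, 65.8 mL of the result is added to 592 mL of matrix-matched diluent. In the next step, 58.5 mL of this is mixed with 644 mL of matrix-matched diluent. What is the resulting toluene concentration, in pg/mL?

Overall dilution factor = 15.00 × 199.1 × 9.997 × 12.01 = 3.58 × 10⁵.
290 μg/L / 3.58 × 10⁵ = 8.09 × 10⁻⁴ μg/L = 0.809 pg/mL.

0.809 pg/mL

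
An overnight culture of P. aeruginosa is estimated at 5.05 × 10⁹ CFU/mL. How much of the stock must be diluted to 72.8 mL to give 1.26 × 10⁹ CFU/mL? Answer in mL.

V₁ = C₂V₂/C₁ = 1.26 × 10⁹ × 72.8 / 5.05 × 10⁹ = 18.2 mL.

18.2 mL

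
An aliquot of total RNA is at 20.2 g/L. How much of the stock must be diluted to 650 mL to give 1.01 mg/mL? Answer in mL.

32.5 mL

1.01 mg/mL = 1.01 g/L.
V₁ = C₂V₂/C₁ = 1.01 × 650 / 20.2 = 32.5 mL.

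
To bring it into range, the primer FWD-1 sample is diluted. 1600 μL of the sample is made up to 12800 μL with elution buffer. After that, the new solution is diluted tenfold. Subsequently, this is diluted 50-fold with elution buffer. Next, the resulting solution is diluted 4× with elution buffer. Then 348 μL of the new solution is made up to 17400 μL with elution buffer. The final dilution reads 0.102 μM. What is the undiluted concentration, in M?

0.0816 M

Overall dilution factor = 8 × 10 × 50 × 4 × 50 = 8.00 × 10⁵.
Original = 0.102 μM × 8.00 × 10⁵ = 8.16 × 10⁴ μM = 0.0816 M.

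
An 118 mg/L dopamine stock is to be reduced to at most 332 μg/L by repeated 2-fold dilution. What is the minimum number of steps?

9

Need 2ⁿ ≥ 355, so n ≥ log(355)/log(2) = 8.47.
Minimum whole steps: n = 9.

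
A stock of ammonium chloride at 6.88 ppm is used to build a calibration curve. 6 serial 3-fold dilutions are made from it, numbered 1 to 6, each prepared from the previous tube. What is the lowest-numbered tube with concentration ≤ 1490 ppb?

Tube n has concentration 6.88 ppm / 3ⁿ.
Need 3ⁿ ≥ 6.88 ppm / 1490 ppb = 4.62, so n ≥ 1.39.
First such tube: n = 2.

tube 2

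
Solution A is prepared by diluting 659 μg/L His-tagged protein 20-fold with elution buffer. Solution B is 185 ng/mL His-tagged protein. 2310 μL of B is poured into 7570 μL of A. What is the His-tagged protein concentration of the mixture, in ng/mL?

68.5 ng/mL

C_A = 659 μg/L / 20 = 33.0 μg/L.
C_B = 185 ng/mL = 185 μg/L.
C_mix = (C_A·V_A + C_B·V_B)/(V_A + V_B) = (33.0×7570 + 185×2310) / 9880 = 68.5 μg/L = 68.5 ng/mL.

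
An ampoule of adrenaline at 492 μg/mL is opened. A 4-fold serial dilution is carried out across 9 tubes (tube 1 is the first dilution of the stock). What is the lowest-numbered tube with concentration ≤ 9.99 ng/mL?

Tube n has concentration 492 μg/mL / 4ⁿ.
Need 4ⁿ ≥ 492 μg/mL / 9.99 ng/mL = 4.92 × 10⁴, so n ≥ 7.79.
First such tube: n = 8.

tube 8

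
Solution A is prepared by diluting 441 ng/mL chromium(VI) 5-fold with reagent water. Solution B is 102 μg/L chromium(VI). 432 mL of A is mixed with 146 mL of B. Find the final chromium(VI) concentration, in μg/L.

C_A = 441 ng/mL / 5 = 88.2 ng/mL.
C_B = 102 μg/L = 102 ng/mL.
C_mix = (C_A·V_A + C_B·V_B)/(V_A + V_B) = (88.2×432 + 102×146) / 578.0 = 91.7 ng/mL = 91.7 μg/L.

91.7 μg/L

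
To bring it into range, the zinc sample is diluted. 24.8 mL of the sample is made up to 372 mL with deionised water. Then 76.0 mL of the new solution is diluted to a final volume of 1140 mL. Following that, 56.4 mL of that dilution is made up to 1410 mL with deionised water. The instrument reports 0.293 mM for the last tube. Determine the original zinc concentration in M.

1.65 M

Overall dilution factor = 15 × 15 × 25 = 5625.
Original = 0.293 mM × 5625 = 1648 mM = 1.65 M.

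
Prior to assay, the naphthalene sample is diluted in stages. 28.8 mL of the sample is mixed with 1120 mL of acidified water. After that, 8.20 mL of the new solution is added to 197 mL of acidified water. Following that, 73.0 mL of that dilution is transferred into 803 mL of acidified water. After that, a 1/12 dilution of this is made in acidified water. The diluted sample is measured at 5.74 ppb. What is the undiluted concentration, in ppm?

825 ppm

Overall dilution factor = 39.89 × 25.02 × 12 × 12 = 1.44 × 10⁵.
Original = 5.74 ppb × 1.44 × 10⁵ = 8.25 × 10⁵ ppb = 825 ppm.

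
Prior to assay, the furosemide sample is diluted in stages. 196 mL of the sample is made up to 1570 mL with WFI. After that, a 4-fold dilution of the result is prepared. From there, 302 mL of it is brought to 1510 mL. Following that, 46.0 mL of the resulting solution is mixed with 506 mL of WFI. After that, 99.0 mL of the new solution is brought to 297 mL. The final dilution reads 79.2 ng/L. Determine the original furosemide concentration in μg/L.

Overall dilution factor = 8.010 × 4 × 5 × 12 × 3 = 5767.
Original = 79.2 ng/L × 5767 = 4.57 × 10⁵ ng/L = 457 μg/L.

457 μg/L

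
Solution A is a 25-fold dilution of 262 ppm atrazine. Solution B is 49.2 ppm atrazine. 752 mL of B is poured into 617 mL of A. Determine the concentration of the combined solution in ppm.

31.7 ppm

C_A = 262 ppm / 25 = 10.5 ppm.
C_mix = (C_A·V_A + C_B·V_B)/(V_A + V_B) = (10.5×617 + 49.2×752) / 1369 = 31.7 ppm.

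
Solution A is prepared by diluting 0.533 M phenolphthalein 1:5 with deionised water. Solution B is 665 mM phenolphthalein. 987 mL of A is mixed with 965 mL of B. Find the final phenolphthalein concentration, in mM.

C_A = 0.533 M / 5 = 0.107 M.
C_B = 665 mM = 0.665 M.
C_mix = (C_A·V_A + C_B·V_B)/(V_A + V_B) = (0.107×987 + 0.665×965) / 1952 = 0.383 M = 383 mM.

383 mM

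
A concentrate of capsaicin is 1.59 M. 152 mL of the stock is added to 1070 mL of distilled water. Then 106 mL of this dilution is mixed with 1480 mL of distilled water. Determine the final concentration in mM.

13.2 mM

Overall dilution factor = 8.039 × 14.96 = 120.
1.59 M / 120 = 0.0132 M = 13.2 mM.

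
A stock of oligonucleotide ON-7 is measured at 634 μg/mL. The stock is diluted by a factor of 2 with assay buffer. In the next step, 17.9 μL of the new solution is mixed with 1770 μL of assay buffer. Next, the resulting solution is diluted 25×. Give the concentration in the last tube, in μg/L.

Overall dilution factor = 2 × 99.88 × 25 = 4994.
634 μg/mL / 4994 = 0.127 μg/mL = 127 μg/L.

127 μg/L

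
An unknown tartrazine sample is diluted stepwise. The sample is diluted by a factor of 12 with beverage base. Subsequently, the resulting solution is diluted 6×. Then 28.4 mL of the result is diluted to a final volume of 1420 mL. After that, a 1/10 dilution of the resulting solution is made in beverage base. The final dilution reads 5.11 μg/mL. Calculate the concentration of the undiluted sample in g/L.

Overall dilution factor = 12 × 6 × 50 × 10 = 3.60 × 10⁴.
Original = 5.11 μg/mL × 3.60 × 10⁴ = 1.84 × 10⁵ μg/mL = 184 g/L.

184 g/L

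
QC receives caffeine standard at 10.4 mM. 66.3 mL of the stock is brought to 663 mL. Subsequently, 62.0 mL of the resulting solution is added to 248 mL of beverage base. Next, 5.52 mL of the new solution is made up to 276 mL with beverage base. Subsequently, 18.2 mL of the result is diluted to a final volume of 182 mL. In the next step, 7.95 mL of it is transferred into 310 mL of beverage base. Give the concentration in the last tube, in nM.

Overall dilution factor = 10 × 5 × 50 × 10 × 39.99 = 10.00 × 10⁵.
10.4 mM / 10.00 × 10⁵ = 1.04 × 10⁻⁵ mM = 10.4 nM.

10.4 nM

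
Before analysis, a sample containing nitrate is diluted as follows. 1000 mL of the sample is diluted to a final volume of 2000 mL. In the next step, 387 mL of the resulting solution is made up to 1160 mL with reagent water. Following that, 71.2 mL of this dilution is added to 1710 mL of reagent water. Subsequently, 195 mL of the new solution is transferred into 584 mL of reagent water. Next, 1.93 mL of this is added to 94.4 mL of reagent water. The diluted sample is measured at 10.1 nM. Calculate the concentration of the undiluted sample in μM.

Overall dilution factor = 2 × 2.997 × 25.02 × 3.995 × 49.91 = 2.99 × 10⁴.
Original = 10.1 nM × 2.99 × 10⁴ = 3.02 × 10⁵ nM = 302 μM.

302 μM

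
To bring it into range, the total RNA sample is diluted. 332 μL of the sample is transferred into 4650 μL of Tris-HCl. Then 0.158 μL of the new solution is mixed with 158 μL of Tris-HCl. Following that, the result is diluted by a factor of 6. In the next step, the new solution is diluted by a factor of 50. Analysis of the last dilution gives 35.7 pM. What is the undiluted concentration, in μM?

Overall dilution factor = 15.01 × 1001 × 6 × 50 = 4.51 × 10⁶.
Original = 35.7 pM × 4.51 × 10⁶ = 1.61 × 10⁸ pM = 161 μM.

161 μM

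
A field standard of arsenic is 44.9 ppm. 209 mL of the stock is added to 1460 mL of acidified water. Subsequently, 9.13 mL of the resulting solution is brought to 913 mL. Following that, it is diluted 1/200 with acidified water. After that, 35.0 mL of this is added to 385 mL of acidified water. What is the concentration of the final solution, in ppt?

23.4 ppt

Overall dilution factor = 7.986 × 100 × 200 × 12 = 1.92 × 10⁶.
44.9 ppm / 1.92 × 10⁶ = 2.34 × 10⁻⁵ ppm = 23.4 ppt.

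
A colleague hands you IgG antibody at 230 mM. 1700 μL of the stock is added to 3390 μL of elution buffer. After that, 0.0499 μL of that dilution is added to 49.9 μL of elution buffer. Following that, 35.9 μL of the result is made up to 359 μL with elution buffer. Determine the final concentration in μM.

Overall dilution factor = 2.994 × 1001 × 10 = 3.00 × 10⁴.
230 mM / 3.00 × 10⁴ = 7.67 × 10⁻³ mM = 7.67 μM.

7.67 μM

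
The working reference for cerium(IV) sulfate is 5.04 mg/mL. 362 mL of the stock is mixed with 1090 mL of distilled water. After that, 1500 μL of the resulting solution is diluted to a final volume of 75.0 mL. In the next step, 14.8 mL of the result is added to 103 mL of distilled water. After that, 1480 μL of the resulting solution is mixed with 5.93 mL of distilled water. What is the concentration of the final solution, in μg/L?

Overall dilution factor = 4.011 × 50 × 7.959 × 5.007 = 7992.
5.04 mg/mL / 7992 = 6.31 × 10⁻⁴ mg/mL = 631 μg/L.

631 μg/L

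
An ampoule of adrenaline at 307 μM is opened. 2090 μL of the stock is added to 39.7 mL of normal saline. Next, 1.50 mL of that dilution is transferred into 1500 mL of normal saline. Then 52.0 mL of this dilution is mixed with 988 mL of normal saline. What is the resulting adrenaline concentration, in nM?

0.767 nM

Overall dilution factor = 20.00 × 1001 × 20 = 4.00 × 10⁵.
307 μM / 4.00 × 10⁵ = 7.67 × 10⁻⁴ μM = 0.767 nM.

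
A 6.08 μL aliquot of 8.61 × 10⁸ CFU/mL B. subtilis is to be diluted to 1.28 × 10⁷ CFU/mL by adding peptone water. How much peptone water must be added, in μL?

V₂ = C₁V₁/C₂ = 8.61 × 10⁸ × 6.08 / 1.28 × 10⁷ = 409 μL.
Diluent to add = V₂ − V₁ = 409 − 6.08 = 403 μL.

403 μL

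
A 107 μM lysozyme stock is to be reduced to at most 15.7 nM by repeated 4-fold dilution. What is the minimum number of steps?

7

Need 4ⁿ ≥ 6815, so n ≥ log(6815)/log(4) = 6.37.
Minimum whole steps: n = 7.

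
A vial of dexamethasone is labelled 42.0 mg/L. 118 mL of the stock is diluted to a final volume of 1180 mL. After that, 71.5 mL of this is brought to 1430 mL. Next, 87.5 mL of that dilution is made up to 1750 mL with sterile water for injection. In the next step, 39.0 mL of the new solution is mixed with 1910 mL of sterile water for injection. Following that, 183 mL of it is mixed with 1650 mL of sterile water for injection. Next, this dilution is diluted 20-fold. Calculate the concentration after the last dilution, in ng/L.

Overall dilution factor = 10 × 20 × 20 × 49.97 × 10.02 × 20 = 4.00 × 10⁷.
42.0 mg/L / 4.00 × 10⁷ = 1.05 × 10⁻⁶ mg/L = 1.05 ng/L.

1.05 ng/L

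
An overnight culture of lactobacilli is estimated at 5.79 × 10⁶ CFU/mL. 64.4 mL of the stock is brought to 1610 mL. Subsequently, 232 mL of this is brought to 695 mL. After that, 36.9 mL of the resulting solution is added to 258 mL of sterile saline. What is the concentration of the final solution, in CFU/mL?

9670 CFU/mL

Overall dilution factor = 25 × 2.996 × 7.992 = 599.
5.79 × 10⁶ CFU/mL / 599 = 9670 CFU/mL.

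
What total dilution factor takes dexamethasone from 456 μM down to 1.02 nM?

Factor = C₀/C_target = 456 μM / 1.02 nM = 4.47 × 10⁵.

4.47 × 10⁵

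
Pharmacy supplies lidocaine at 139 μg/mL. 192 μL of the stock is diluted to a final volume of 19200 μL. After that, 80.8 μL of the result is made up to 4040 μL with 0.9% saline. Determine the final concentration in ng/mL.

Overall dilution factor = 100 × 50 = 5000.
139 μg/mL / 5000 = 0.0278 μg/mL = 27.8 ng/mL.

27.8 ng/mL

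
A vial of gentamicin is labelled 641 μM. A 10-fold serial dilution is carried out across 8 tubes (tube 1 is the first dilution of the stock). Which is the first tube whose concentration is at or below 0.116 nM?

Tube n has concentration 641 μM / 10ⁿ.
Need 10ⁿ ≥ 641 μM / 0.116 nM = 5.53 × 10⁶, so n ≥ 6.74.
First such tube: n = 7.

tube 7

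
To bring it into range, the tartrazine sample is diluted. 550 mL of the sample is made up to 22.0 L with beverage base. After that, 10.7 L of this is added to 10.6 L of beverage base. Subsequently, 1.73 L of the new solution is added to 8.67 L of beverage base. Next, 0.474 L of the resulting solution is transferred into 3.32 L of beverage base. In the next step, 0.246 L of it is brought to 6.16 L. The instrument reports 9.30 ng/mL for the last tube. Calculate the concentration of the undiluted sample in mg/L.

892 mg/L

Overall dilution factor = 40 × 1.991 × 6.012 × 8.004 × 25.04 = 9.59 × 10⁴.
Original = 9.30 ng/mL × 9.59 × 10⁴ = 8.92 × 10⁵ ng/mL = 892 mg/L.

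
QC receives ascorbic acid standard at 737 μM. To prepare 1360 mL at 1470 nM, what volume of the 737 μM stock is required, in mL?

1470 nM = 1.47 μM.
V₁ = C₂V₂/C₁ = 1.47 × 1360 / 737 = 2.71 mL.

2.71 mL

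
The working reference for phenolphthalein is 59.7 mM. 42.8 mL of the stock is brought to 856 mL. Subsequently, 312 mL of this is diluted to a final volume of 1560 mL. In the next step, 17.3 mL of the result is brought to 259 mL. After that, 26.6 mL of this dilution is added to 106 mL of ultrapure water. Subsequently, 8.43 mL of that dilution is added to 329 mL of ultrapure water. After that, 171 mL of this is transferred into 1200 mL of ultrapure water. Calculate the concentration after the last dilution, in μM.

Overall dilution factor = 20 × 5 × 14.97 × 4.985 × 40.03 × 8.018 = 2.40 × 10⁶.
59.7 mM / 2.40 × 10⁶ = 2.49 × 10⁻⁵ mM = 0.0249 μM.

0.0249 μM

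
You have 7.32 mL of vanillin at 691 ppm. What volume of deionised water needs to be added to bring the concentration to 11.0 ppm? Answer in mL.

V₂ = C₁V₁/C₂ = 691 × 7.32 / 11.0 = 460 mL.
Diluent to add = V₂ − V₁ = 460 − 7.32 = 453 mL.

453 mL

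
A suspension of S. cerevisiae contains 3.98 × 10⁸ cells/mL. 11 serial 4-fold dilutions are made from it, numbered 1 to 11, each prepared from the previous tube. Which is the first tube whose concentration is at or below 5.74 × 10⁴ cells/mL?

tube 7

Tube n has concentration 3.98 × 10⁸ cells/mL / 4ⁿ.
Need 4ⁿ ≥ 3.98 × 10⁸ cells/mL / 5.74 × 10⁴ cells/mL = 6934, so n ≥ 6.38.
First such tube: n = 7.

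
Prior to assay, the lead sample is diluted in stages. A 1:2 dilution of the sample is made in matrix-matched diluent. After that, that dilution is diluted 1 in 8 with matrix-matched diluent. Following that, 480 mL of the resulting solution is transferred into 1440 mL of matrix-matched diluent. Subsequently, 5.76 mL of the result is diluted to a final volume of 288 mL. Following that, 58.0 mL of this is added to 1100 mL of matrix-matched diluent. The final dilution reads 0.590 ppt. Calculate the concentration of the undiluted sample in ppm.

Overall dilution factor = 2 × 8 × 4 × 50 × 19.97 = 6.39 × 10⁴.
Original = 0.590 ppt × 6.39 × 10⁴ = 3.77 × 10⁴ ppt = 0.0377 ppm.

0.0377 ppm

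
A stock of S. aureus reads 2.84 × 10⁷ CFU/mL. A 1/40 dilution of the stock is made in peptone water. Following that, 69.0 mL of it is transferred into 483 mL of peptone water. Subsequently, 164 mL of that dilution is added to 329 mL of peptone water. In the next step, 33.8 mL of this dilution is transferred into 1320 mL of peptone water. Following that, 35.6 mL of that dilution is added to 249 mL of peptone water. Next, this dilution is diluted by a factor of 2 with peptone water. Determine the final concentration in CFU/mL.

46.1 CFU/mL

Overall dilution factor = 40 × 8 × 3.006 × 40.05 × 7.994 × 2 = 6.16 × 10⁵.
2.84 × 10⁷ CFU/mL / 6.16 × 10⁵ = 46.1 CFU/mL.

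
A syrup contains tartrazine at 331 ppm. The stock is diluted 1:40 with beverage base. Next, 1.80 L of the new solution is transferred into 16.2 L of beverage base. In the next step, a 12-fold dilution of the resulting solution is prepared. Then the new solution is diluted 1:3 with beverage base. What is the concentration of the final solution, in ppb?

23.0 ppb

Overall dilution factor = 40 × 10 × 12 × 3 = 1.44 × 10⁴.
331 ppm / 1.44 × 10⁴ = 0.0230 ppm = 23.0 ppb.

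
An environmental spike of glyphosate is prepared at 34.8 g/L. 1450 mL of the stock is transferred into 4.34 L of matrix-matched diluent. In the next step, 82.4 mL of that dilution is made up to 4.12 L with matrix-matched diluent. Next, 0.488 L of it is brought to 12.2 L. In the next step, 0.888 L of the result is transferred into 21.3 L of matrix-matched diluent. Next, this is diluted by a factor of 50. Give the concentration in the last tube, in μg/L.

5.58 μg/L

Overall dilution factor = 3.993 × 50 × 25 × 24.99 × 50 = 6.24 × 10⁶.
34.8 g/L / 6.24 × 10⁶ = 5.58 × 10⁻⁶ g/L = 5.58 μg/L.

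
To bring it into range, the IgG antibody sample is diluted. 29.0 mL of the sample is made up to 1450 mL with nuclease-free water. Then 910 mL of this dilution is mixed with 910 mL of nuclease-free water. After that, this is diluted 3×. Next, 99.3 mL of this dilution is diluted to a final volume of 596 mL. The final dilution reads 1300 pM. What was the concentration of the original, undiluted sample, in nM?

Overall dilution factor = 50 × 2 × 3 × 6.002 = 1801.
Original = 1300 pM × 1801 = 2.34 × 10⁶ pM = 2340 nM.

2340 nM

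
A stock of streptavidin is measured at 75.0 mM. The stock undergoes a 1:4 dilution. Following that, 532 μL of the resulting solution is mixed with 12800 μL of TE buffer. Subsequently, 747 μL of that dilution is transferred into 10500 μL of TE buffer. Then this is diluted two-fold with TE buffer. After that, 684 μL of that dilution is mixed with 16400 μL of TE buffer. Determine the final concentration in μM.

0.995 μM

Overall dilution factor = 4 × 25.06 × 15.06 × 2 × 24.98 = 7.54 × 10⁴.
75.0 mM / 7.54 × 10⁴ = 9.95 × 10⁻⁴ mM = 0.995 μM.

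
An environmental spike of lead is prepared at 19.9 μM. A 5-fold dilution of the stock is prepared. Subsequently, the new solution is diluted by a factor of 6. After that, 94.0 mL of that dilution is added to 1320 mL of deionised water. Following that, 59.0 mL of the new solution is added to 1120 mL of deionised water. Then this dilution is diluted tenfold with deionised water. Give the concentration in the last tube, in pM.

Overall dilution factor = 5 × 6 × 15.04 × 19.98 × 10 = 9.02 × 10⁴.
19.9 μM / 9.02 × 10⁴ = 2.21 × 10⁻⁴ μM = 221 pM.

221 pM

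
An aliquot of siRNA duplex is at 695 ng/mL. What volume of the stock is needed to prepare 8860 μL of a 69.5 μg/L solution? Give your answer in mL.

69.5 μg/L = 69.5 ng/mL.
V₁ = C₂V₂/C₁ = 69.5 × 8860 / 695 = 886 μL = 0.886 mL.

0.886 mL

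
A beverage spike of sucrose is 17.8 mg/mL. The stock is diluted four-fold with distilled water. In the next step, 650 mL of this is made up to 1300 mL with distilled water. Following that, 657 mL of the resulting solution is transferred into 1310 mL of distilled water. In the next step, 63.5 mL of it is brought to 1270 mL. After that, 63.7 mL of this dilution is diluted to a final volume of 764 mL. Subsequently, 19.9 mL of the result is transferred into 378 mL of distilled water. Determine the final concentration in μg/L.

Overall dilution factor = 4 × 2 × 2.994 × 20 × 11.99 × 19.99 = 1.15 × 10⁵.
17.8 mg/mL / 1.15 × 10⁵ = 1.55 × 10⁻⁴ mg/mL = 155 μg/L.

155 μg/L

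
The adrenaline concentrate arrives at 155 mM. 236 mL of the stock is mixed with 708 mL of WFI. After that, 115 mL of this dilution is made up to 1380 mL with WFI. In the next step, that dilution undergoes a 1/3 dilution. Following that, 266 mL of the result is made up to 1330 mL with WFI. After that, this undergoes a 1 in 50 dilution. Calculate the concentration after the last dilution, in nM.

Overall dilution factor = 4 × 12 × 3 × 5 × 50 = 3.60 × 10⁴.
155 mM / 3.60 × 10⁴ = 4.31 × 10⁻³ mM = 4310 nM.

4310 nM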